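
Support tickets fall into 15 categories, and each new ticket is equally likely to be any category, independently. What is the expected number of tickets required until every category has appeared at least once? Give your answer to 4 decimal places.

49.7734

Split into phases: going from k distinct to k+1 distinct takes on average 15/(15-k) tickets.
E[T] = 15/15 + 15/14 + 15/13 + ... + 15/2 + 15/1 = 15·H_{15}.
H_{15} = 3.31823, so E[T] = 49.77343.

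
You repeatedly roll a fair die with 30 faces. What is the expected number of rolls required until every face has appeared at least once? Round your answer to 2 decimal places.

119.85

The wait to go from k to k+1 distinct faces is geometric with mean 30/(30-k).
E[T] = 30/30 + 30/29 + 30/28 + ... + 30/2 + 30/1 = 30·H_{30}.
H_{30} = 3.995, so E[T] = 119.850.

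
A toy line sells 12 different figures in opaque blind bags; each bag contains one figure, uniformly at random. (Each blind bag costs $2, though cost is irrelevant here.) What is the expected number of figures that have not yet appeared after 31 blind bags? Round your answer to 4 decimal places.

For each figure, P(unseen after 31) = (11/12)^31 = 0.06738.
By linearity of expectation, E[unseen] = 12·(11/12)^31 = 0.80860.

0.8086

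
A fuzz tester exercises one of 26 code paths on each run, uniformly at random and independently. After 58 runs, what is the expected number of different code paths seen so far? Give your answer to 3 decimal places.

For each code path, P(seen in 58 runs) = 1 - (25/26)^58 = 0.8972.
By linearity of expectation, E[distinct seen] = 26·(1 - (25/26)^58) = 23.3267.

23.327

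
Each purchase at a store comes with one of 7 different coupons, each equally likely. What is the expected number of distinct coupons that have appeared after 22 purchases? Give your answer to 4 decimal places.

6.7643

For each coupon, P(seen in 22 purchases) = 1 - (6/7)^22 = 0.96634.
By linearity of expectation, E[distinct seen] = 7·(1 - (6/7)^22) = 6.76435.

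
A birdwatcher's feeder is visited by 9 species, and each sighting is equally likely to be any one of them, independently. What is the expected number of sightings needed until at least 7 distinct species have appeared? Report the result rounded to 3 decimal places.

11.961

Going from k to k+1 distinct takes a geometric number of sightings with mean 9/(9-k).
Sum over k = 0,...,6: E = 9/9 + 9/8 + 9/7 + ... + 9/4 + 9/3 = 11.9607.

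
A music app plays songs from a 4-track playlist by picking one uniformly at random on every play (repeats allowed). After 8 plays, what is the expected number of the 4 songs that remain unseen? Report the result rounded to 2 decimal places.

0.40

For each song, P(unseen after 8) = (3/4)^8 = 0.100.
By linearity of expectation, E[unseen] = 4·(3/4)^8 = 0.400.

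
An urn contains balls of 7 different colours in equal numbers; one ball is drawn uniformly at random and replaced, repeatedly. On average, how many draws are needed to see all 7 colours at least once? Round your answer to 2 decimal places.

18.15

Split into phases: going from k distinct to k+1 distinct takes on average 7/(7-k) draws.
E[T] = 7/7 + 7/6 + 7/5 + ... + 7/2 + 7/1 = 7·H_{7}.
H_{7} = 2.593, so E[T] = 18.150.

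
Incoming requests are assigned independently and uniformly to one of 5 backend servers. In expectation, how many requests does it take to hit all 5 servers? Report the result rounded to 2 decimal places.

Split into phases: going from k distinct to k+1 distinct takes on average 5/(5-k) requests.
E[T] = 5/5 + 5/4 + 5/3 + 5/2 + 5/1 = 5·H_{5}.
H_{5} = 2.283, so E[T] = 11.417.

11.42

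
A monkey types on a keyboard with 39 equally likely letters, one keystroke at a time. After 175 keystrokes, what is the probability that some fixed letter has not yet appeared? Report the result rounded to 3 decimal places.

On each keystroke the fixed letter fails to appear with probability 38/39.
P(still missing after 175) = (38/39)^175 = 0.0106.

0.011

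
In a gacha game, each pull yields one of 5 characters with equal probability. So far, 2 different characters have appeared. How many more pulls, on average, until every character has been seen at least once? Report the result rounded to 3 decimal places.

9.167

With k distinct characters already seen, the next new one takes an expected 5/(5-k) pulls.
Sum over k = 2,...,4: E = 5/3 + 5/2 + 5/1 = 9.1667.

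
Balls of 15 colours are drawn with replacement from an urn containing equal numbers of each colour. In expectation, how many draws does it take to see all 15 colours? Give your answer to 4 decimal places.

49.7734

After k distinct colours have appeared, the next draw gives a new one with probability (15-k)/15, so the expected wait for the (k+1)-th is 15/(15-k).
E[T] = 15/15 + 15/14 + 15/13 + ... + 15/2 + 15/1 = 15·H_{15}.
H_{15} = 3.31823, so E[T] = 49.77343.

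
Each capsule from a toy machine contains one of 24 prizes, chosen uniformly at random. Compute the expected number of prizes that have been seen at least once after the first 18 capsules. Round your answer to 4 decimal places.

For each prize, P(seen in 18 capsules) = 1 - (23/24)^18 = 0.53517.
By linearity of expectation, E[distinct seen] = 24·(1 - (23/24)^18) = 12.84396.

12.8440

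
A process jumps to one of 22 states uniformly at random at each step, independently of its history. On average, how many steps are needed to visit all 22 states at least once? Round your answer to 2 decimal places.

The wait to go from k to k+1 distinct states is geometric with mean 22/(22-k).
E[T] = 22/22 + 22/21 + 22/20 + ... + 22/2 + 22/1 = 22·H_{22}.
H_{22} = 3.691, so E[T] = 81.198.

81.20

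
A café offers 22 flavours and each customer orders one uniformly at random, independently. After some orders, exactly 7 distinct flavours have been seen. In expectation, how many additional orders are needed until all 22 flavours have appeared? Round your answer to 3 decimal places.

73.001

The wait to go from k to k+1 distinct flavours is geometric with mean 22/(22-k).
Sum over k = 7,...,21: E = 22/15 + 22/14 + 22/13 + ... + 22/2 + 22/1 = 73.0010.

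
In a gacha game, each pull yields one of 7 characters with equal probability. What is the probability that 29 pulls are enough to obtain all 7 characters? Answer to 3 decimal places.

0.921

Let A_i be the event that character i is missing after 29 pulls. By inclusion–exclusion on the A_i,
P(all seen) = Σ_{j=0}^{7} (-1)^j C(7,j)((7-j)/7)^29
= 1.0000 - 0.0801 + 0.0012 - 0.0000 + 0.0000 - 0.0000 + 0.0000 - 0.0000
= 0.9211.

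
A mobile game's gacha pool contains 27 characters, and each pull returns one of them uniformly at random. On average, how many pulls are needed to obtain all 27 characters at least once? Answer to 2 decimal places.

The wait to go from k to k+1 distinct characters is geometric with mean 27/(27-k).
E[T] = 27/27 + 27/26 + 27/25 + ... + 27/2 + 27/1 = 27·H_{27}.
H_{27} = 3.891, so E[T] = 105.069.

105.07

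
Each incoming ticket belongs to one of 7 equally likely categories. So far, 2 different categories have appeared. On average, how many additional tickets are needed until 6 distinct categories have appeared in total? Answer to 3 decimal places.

8.983

From k distinct to k+1 distinct takes on average 7/(7-k) tickets.
Sum over k = 2,...,5: E = 7/5 + 7/4 + 7/3 + 7/2 = 8.9833.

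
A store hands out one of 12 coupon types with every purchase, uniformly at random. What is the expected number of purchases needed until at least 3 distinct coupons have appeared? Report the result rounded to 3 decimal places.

3.291

With k distinct coupons already seen, the next new one arrives after an expected 12/(12-k) purchases.
Sum over k = 0,...,2: E = 12/12 + 12/11 + 12/10 = 3.2909.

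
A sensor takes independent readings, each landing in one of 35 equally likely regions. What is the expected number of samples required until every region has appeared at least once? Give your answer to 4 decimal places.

145.1373

After k distinct regions have appeared, the next sample gives a new one with probability (35-k)/35, so the expected wait for the (k+1)-th is 35/(35-k).
E[T] = 35/35 + 35/34 + 35/33 + ... + 35/2 + 35/1 = 35·H_{35}.
H_{35} = 4.14678, so E[T] = 145.13735.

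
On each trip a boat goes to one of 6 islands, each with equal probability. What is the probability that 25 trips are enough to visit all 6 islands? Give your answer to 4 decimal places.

By inclusion–exclusion over which islands are missing,
P(all seen) = Σ_{j=0}^{6} (-1)^j C(6,j)((6-j)/6)^25
= 1.00000 - 0.06290 + 0.00059 - 0.00000 + 0.00000 - 0.00000 + 0.00000
= 0.93770.

0.9377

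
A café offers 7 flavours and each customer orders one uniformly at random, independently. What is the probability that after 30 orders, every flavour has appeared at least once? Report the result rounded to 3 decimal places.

0.932

By inclusion–exclusion over which flavours are missing,
P(all seen) = Σ_{j=0}^{7} (-1)^j C(7,j)((7-j)/7)^30
= 1.0000 - 0.0687 + 0.0009 - 0.0000 + 0.0000 - 0.0000 + 0.0000 - 0.0000
= 0.9322.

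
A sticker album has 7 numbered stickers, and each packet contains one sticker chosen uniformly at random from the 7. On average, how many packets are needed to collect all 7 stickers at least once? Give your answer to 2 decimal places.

After k distinct stickers have appeared, the next packet gives a new one with probability (7-k)/7, so the expected wait for the (k+1)-th is 7/(7-k).
E[T] = 7/7 + 7/6 + 7/5 + ... + 7/2 + 7/1 = 7·H_{7}.
H_{7} = 2.593, so E[T] = 18.150.

18.15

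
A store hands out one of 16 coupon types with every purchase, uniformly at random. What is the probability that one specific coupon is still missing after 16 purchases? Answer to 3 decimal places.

On each purchase the fixed coupon fails to appear with probability 15/16.
P(still missing after 16) = (15/16)^16 = 0.3561.

0.356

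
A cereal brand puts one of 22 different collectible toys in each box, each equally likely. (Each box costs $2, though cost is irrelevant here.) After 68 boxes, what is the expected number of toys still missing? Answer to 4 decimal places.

For each toy, P(unseen after 68) = (21/22)^68 = 0.04228.
By linearity of expectation, E[unseen] = 22·(21/22)^68 = 0.93023.

0.9302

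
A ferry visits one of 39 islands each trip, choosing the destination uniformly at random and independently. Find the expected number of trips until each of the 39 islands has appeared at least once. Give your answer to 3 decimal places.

Split into phases: going from k distinct to k+1 distinct takes on average 39/(39-k) trips.
E[T] = 39/39 + 39/38 + 39/37 + ... + 39/2 + 39/1 = 39·H_{39}.
H_{39} = 4.2535, so E[T] = 165.8882.

165.888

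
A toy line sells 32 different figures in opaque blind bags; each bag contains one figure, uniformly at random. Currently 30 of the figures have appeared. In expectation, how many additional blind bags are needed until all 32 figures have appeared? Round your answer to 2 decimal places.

48.00

The wait to go from k to k+1 distinct figures is geometric with mean 32/(32-k).
Sum over k = 30,...,31: E = 32/2 + 32/1 = 48.000.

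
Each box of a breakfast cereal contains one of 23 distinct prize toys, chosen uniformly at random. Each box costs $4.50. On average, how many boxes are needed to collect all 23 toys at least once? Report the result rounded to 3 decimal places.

Split into phases: going from k distinct to k+1 distinct takes on average 23/(23-k) boxes.
E[T] = 23/23 + 23/22 + 23/21 + ... + 23/2 + 23/1 = 23·H_{23}.
H_{23} = 3.7343, so E[T] = 85.8887.

85.889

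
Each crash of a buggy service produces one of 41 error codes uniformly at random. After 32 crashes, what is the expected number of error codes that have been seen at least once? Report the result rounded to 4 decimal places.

For each error code, P(seen in 32 crashes) = 1 - (40/41)^32 = 0.54623.
By linearity of expectation, E[distinct seen] = 41·(1 - (40/41)^32) = 22.39541.

22.3954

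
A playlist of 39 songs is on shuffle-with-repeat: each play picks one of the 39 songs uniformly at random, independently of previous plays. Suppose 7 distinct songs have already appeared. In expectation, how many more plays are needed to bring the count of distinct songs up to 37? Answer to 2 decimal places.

With k distinct songs already seen, the next new one takes an expected 39/(39-k) plays.
Sum over k = 7,...,36: E = 39/32 + 39/31 + 39/30 + ... + 39/4 + 39/3 = 99.781.

99.78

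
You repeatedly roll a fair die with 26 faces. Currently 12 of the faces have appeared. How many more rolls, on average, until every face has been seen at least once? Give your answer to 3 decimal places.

84.541

The wait to go from k to k+1 distinct faces is geometric with mean 26/(26-k).
Sum over k = 12,...,25: E = 26/14 + 26/13 + 26/12 + ... + 26/2 + 26/1 = 84.5406.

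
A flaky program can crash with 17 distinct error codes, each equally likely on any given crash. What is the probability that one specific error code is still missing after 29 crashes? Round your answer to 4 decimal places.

On each crash the fixed error code fails to appear with probability 16/17.
P(still missing after 29) = (16/17)^29 = 0.17237.

0.1724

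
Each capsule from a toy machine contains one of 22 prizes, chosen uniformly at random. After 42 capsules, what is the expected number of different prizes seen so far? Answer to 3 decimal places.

For each prize, P(seen in 42 capsules) = 1 - (21/22)^42 = 0.8583.
By linearity of expectation, E[distinct seen] = 22·(1 - (21/22)^42) = 18.8820.

18.882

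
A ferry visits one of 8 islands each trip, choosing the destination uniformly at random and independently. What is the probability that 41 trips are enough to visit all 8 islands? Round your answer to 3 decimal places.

0.967

Let A_i be the event that island i is missing after 41 trips. By inclusion–exclusion on the A_i,
P(all seen) = Σ_{j=0}^{8} (-1)^j C(8,j)((8-j)/8)^41
= 1.0000 - 0.0335 + 0.0002 - 0.0000 + 0.0000 - 0.0000 + 0.0000 - 0.0000 + 0.0000
= 0.9667.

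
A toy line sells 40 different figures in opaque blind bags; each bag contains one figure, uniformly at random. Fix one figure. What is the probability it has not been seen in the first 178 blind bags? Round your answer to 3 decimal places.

Each blind bag misses the fixed figure with probability (40-1)/40 = 39/40, independently.
P(still missing after 178) = (39/40)^178 = 0.0110.

0.011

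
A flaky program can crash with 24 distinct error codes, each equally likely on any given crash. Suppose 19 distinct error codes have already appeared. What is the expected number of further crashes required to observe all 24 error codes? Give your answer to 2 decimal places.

With k distinct error codes already seen, the next new one takes an expected 24/(24-k) crashes.
Sum over k = 19,...,23: E = 24/5 + 24/4 + 24/3 + 24/2 + 24/1 = 54.800.

54.80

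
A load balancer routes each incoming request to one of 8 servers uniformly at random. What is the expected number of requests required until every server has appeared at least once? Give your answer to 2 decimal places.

21.74

The wait to go from k to k+1 distinct servers is geometric with mean 8/(8-k).
E[T] = 8/8 + 8/7 + 8/6 + ... + 8/2 + 8/1 = 8·H_{8}.
H_{8} = 2.718, so E[T] = 21.743.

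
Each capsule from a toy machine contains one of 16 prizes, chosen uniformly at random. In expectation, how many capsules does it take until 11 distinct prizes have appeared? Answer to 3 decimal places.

17.558

Going from k to k+1 distinct takes a geometric number of capsules with mean 16/(16-k).
Sum over k = 0,...,10: E = 16/16 + 16/15 + 16/14 + ... + 16/7 + 16/6 = 17.5583.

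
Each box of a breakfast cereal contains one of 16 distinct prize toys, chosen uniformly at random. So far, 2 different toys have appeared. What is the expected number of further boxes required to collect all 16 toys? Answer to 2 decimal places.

52.02

With k distinct toys already seen, the next new one takes an expected 16/(16-k) boxes.
Sum over k = 2,...,15: E = 16/14 + 16/13 + 16/12 + ... + 16/2 + 16/1 = 52.025.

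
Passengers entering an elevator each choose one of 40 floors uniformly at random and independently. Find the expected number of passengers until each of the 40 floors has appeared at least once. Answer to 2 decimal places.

After k distinct floors have appeared, the next passenger gives a new one with probability (40-k)/40, so the expected wait for the (k+1)-th is 40/(40-k).
E[T] = 40/40 + 40/39 + 40/38 + ... + 40/2 + 40/1 = 40·H_{40}.
H_{40} = 4.279, so E[T] = 171.142.

171.14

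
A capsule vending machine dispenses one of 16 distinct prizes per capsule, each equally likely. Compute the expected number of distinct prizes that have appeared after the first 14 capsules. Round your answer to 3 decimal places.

9.518

For each prize, P(seen in 14 capsules) = 1 - (15/16)^14 = 0.5949.
By linearity of expectation, E[distinct seen] = 16·(1 - (15/16)^14) = 9.5179.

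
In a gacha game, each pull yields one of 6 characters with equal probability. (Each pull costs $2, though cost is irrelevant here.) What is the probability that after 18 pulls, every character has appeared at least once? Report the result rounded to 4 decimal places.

0.7847

Let A_i be the event that character i is missing after 18 pulls. By inclusion–exclusion on the A_i,
P(all seen) = Σ_{j=0}^{6} (-1)^j C(6,j)((6-j)/6)^18
= 1.00000 - 0.22537 + 0.01015 - 0.00008 + 0.00000 - 0.00000 + 0.00000
= 0.78471.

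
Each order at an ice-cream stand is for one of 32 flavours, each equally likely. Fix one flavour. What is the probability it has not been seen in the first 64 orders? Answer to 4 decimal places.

On each order the fixed flavour fails to appear with probability 31/32.
P(still missing after 64) = (31/32)^64 = 0.13108.

0.1311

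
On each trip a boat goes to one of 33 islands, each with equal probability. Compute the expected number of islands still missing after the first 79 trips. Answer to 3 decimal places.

2.902

For each island, P(unseen after 79) = (32/33)^79 = 0.0880.
By linearity of expectation, E[unseen] = 33·(32/33)^79 = 2.9024.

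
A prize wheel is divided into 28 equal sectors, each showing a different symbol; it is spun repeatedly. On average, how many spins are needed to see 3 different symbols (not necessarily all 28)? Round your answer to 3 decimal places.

3.114

With k distinct symbols already seen, the next new one arrives after an expected 28/(28-k) spins.
Sum over k = 0,...,2: E = 28/28 + 28/27 + 28/26 = 3.1140.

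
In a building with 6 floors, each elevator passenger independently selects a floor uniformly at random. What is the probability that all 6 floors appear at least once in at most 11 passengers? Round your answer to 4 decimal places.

0.3562

Let A_i be the event that floor i is missing after 11 passengers. By inclusion–exclusion on the A_i,
P(all seen) = Σ_{j=0}^{6} (-1)^j C(6,j)((6-j)/6)^11
= 1.00000 - 0.80753 + 0.17342 - 0.00977 + 0.00008 - 0.00000 + 0.00000
= 0.35621.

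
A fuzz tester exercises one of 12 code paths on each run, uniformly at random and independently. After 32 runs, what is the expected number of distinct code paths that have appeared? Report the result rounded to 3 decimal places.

For each code path, P(seen in 32 runs) = 1 - (11/12)^32 = 0.9382.
By linearity of expectation, E[distinct seen] = 12·(1 - (11/12)^32) = 11.2588.

11.259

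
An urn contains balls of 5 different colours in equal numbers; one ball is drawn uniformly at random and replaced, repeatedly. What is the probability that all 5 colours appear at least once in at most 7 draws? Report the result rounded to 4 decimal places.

Let A_i be the event that colour i is missing after 7 draws. By inclusion–exclusion on the A_i,
P(all seen) = Σ_{j=0}^{5} (-1)^j C(5,j)((5-j)/5)^7
= 1.00000 - 1.04858 + 0.27994 - 0.01638 + 0.00006 - 0.00000
= 0.21504.

0.2150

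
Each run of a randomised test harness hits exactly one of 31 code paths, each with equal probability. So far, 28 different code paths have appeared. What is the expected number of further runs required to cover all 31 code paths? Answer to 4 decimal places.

From k distinct to k+1 distinct takes on average 31/(31-k) runs.
Sum over k = 28,...,30: E = 31/3 + 31/2 + 31/1 = 56.83333.

56.8333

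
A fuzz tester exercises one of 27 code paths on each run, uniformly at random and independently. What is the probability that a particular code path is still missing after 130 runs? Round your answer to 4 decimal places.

0.0074

Each run misses the fixed code path with probability (27-1)/27 = 26/27, independently.
P(still missing after 130) = (26/27)^130 = 0.00740.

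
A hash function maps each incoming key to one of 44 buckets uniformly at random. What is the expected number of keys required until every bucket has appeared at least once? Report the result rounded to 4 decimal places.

The wait to go from k to k+1 distinct buckets is geometric with mean 44/(44-k).
E[T] = 44/44 + 44/43 + 44/42 + ... + 44/2 + 44/1 = 44·H_{44}.
H_{44} = 4.37273, so E[T] = 192.39994.

192.3999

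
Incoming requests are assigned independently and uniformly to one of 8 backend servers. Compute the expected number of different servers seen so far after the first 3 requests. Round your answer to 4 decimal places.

For each server, P(seen in 3 requests) = 1 - (7/8)^3 = 0.33008.
By linearity of expectation, E[distinct seen] = 8·(1 - (7/8)^3) = 2.64063.

2.6406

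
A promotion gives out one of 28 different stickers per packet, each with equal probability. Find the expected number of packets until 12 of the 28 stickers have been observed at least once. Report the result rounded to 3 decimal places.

15.300

With k distinct stickers already seen, the next new one arrives after an expected 28/(28-k) packets.
Sum over k = 0,...,11: E = 28/28 + 28/27 + 28/26 + ... + 28/18 + 28/17 = 15.3004.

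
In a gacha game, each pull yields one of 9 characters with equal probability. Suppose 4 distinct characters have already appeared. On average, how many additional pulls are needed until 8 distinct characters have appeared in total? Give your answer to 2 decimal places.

From k distinct to k+1 distinct takes on average 9/(9-k) pulls.
Sum over k = 4,...,7: E = 9/5 + 9/4 + 9/3 + 9/2 = 11.550.

11.55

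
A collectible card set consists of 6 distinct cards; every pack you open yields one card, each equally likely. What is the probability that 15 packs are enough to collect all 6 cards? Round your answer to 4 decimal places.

0.6442

By inclusion–exclusion over which cards are missing,
P(all seen) = Σ_{j=0}^{6} (-1)^j C(6,j)((6-j)/6)^15
= 1.00000 - 0.38943 + 0.03425 - 0.00061 + 0.00000 - 0.00000 + 0.00000
= 0.64421.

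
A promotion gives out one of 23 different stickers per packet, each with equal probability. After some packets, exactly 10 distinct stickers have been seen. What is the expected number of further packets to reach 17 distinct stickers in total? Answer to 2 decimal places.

16.79

From k distinct to k+1 distinct takes on average 23/(23-k) packets.
Sum over k = 10,...,16: E = 23/13 + 23/12 + 23/11 + ... + 23/8 + 23/7 = 16.793.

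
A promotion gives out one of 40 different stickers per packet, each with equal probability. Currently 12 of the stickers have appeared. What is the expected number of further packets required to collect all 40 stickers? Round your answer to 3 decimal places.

The wait to go from k to k+1 distinct stickers is geometric with mean 40/(40-k).
Sum over k = 12,...,39: E = 40/28 + 40/27 + 40/26 + ... + 40/2 + 40/1 = 157.0868.

157.087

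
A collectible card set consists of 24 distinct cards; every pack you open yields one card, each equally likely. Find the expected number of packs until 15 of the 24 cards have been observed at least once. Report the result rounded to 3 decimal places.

22.728

With k distinct cards already seen, the next new one arrives after an expected 24/(24-k) packs.
Sum over k = 0,...,14: E = 24/24 + 24/23 + 24/22 + ... + 24/11 + 24/10 = 22.7278.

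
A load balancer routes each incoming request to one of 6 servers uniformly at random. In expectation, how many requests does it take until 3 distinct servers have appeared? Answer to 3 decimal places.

Going from k to k+1 distinct takes a geometric number of requests with mean 6/(6-k).
Sum over k = 0,...,2: E = 6/6 + 6/5 + 6/4 = 3.7000.

3.700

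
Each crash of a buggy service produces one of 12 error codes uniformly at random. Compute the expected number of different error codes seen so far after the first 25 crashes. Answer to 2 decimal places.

For each error code, P(seen in 25 crashes) = 1 - (11/12)^25 = 0.886.
By linearity of expectation, E[distinct seen] = 12·(1 - (11/12)^25) = 10.637.

10.64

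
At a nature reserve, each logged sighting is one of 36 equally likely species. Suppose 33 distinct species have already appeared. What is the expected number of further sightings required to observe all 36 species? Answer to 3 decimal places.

66.000

The wait to go from k to k+1 distinct species is geometric with mean 36/(36-k).
Sum over k = 33,...,35: E = 36/3 + 36/2 + 36/1 = 66.0000.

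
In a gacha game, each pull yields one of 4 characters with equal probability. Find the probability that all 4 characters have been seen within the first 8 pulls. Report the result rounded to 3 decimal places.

By inclusion–exclusion over which characters are missing,
P(all seen) = Σ_{j=0}^{4} (-1)^j C(4,j)((4-j)/4)^8
= 1.0000 - 0.4005 + 0.0234 - 0.0001 + 0.0000
= 0.6229.

0.623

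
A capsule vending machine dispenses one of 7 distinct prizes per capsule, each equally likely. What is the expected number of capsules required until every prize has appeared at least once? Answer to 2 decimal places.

18.15

After k distinct prizes have appeared, the next capsule gives a new one with probability (7-k)/7, so the expected wait for the (k+1)-th is 7/(7-k).
E[T] = 7/7 + 7/6 + 7/5 + ... + 7/2 + 7/1 = 7·H_{7}.
H_{7} = 2.593, so E[T] = 18.150.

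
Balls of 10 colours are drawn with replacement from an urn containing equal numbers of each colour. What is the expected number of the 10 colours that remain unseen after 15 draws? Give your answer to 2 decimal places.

2.06

For each colour, P(unseen after 15) = (9/10)^15 = 0.206.
By linearity of expectation, E[unseen] = 10·(9/10)^15 = 2.059.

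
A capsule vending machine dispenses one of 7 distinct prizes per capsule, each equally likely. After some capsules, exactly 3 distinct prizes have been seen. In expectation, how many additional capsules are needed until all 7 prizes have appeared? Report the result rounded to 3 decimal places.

14.583

The wait to go from k to k+1 distinct prizes is geometric with mean 7/(7-k).
Sum over k = 3,...,6: E = 7/4 + 7/3 + 7/2 + 7/1 = 14.5833.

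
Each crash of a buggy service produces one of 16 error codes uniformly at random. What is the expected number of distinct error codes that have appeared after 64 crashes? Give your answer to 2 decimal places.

For each error code, P(seen in 64 crashes) = 1 - (15/16)^64 = 0.984.
By linearity of expectation, E[distinct seen] = 16·(1 - (15/16)^64) = 15.743.

15.74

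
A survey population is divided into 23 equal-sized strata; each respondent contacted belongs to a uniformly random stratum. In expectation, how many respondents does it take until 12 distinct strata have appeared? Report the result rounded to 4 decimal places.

16.4315

With k distinct strata already seen, the next new one arrives after an expected 23/(23-k) respondents.
Sum over k = 0,...,11: E = 23/23 + 23/22 + 23/21 + ... + 23/13 + 23/12 = 16.43153.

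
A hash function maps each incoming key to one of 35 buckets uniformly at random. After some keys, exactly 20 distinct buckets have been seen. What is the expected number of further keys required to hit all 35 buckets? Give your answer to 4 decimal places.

The wait to go from k to k+1 distinct buckets is geometric with mean 35/(35-k).
Sum over k = 20,...,34: E = 35/15 + 35/14 + 35/13 + ... + 35/2 + 35/1 = 116.13801.

116.1380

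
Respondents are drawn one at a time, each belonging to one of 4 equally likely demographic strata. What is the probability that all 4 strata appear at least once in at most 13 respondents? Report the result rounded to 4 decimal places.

0.9057

Let A_i be the event that stratum i is missing after 13 respondents. By inclusion–exclusion on the A_i,
P(all seen) = Σ_{j=0}^{4} (-1)^j C(4,j)((4-j)/4)^13
= 1.00000 - 0.09503 + 0.00073 - 0.00000 + 0.00000
= 0.90570.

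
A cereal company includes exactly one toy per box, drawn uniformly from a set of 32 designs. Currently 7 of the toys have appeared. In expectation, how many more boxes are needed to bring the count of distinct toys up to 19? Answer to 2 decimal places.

With k distinct toys already seen, the next new one takes an expected 32/(32-k) boxes.
Sum over k = 7,...,18: E = 32/25 + 32/24 + 32/23 + ... + 32/15 + 32/14 = 20.346.

20.35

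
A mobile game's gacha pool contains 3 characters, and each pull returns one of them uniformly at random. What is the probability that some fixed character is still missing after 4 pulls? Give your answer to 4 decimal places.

0.1975

On each pull the fixed character fails to appear with probability 2/3.
P(still missing after 4) = (2/3)^4 = 0.19753.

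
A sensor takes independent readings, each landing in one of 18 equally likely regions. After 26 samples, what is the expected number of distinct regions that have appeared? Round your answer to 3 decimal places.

13.928

For each region, P(seen in 26 samples) = 1 - (17/18)^26 = 0.7738.
By linearity of expectation, E[distinct seen] = 18·(1 - (17/18)^26) = 13.9275.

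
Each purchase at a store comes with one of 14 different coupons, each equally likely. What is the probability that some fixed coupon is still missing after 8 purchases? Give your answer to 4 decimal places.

On each purchase the fixed coupon fails to appear with probability 13/14.
P(still missing after 8) = (13/14)^8 = 0.55274.

0.5527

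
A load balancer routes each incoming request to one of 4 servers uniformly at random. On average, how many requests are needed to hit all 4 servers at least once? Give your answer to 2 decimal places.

8.33

Split into phases: going from k distinct to k+1 distinct takes on average 4/(4-k) requests.
E[T] = 4/4 + 4/3 + 4/2 + 4/1 = 4·H_{4}.
H_{4} = 2.083, so E[T] = 8.333.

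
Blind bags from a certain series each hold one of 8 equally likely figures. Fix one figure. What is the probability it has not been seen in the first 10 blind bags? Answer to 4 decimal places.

Each blind bag misses the fixed figure with probability (8-1)/8 = 7/8, independently.
P(still missing after 10) = (7/8)^10 = 0.26308.

0.2631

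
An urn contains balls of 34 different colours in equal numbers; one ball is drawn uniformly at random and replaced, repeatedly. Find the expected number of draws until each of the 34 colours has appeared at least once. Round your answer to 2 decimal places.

The wait to go from k to k+1 distinct colours is geometric with mean 34/(34-k).
E[T] = 34/34 + 34/33 + 34/32 + ... + 34/2 + 34/1 = 34·H_{34}.
H_{34} = 4.118, so E[T] = 140.019.

140.02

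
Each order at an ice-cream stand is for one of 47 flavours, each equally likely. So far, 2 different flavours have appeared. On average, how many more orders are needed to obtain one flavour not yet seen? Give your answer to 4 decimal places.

1.0444

Each order yields a new flavour with probability (47-2)/47 = 45/47, so the wait is geometric with mean 47/45.
E = 47/45 = 1.04444.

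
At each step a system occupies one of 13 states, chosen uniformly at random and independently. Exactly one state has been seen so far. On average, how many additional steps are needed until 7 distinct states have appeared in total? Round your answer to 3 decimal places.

The wait to go from k to k+1 distinct states is geometric with mean 13/(13-k).
Sum over k = 1,...,6: E = 13/12 + 13/11 + 13/10 + 13/9 + 13/8 + 13/7 = 8.4917.

8.492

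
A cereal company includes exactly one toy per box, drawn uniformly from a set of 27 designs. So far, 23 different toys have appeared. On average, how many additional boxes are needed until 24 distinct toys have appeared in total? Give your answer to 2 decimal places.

With k distinct toys already seen, the next new one takes an expected 27/(27-k) boxes.
Only the k = 23 term is needed: E = 27/4 = 6.750.

6.75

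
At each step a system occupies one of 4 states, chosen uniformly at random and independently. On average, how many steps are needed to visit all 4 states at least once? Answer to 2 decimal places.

The wait to go from k to k+1 distinct states is geometric with mean 4/(4-k).
E[T] = 4/4 + 4/3 + 4/2 + 4/1 = 4·H_{4}.
H_{4} = 2.083, so E[T] = 8.333.

8.33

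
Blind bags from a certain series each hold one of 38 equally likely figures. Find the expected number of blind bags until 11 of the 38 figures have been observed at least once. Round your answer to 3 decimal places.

12.785

Going from k to k+1 distinct takes a geometric number of blind bags with mean 38/(38-k).
Sum over k = 0,...,10: E = 38/38 + 38/37 + 38/36 + ... + 38/29 + 38/28 = 12.7849.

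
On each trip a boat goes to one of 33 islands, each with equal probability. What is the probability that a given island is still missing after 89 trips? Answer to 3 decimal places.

Each trip misses the fixed island with probability (33-1)/33 = 32/33, independently.
P(still missing after 89) = (32/33)^89 = 0.0647.

0.065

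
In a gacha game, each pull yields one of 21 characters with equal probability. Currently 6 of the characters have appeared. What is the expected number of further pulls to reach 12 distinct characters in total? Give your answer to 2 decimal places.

10.27

With k distinct characters already seen, the next new one takes an expected 21/(21-k) pulls.
Sum over k = 6,...,11: E = 21/15 + 21/14 + 21/13 + 21/12 + 21/11 + 21/10 = 10.274.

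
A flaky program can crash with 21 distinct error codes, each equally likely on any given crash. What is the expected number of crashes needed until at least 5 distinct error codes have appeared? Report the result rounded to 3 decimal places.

Going from k to k+1 distinct takes a geometric number of crashes with mean 21/(21-k).
Sum over k = 0,...,4: E = 21/21 + 21/20 + 21/19 + 21/18 + 21/17 = 5.5572.

5.557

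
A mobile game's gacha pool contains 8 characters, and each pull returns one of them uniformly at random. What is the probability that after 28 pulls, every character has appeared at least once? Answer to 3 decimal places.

By inclusion–exclusion over which characters are missing,
P(all seen) = Σ_{j=0}^{8} (-1)^j C(8,j)((8-j)/8)^28
= 1.0000 - 0.1902 + 0.0089 - 0.0001 + 0.0000 - 0.0000 + 0.0000 - 0.0000 + 0.0000
= 0.8185.

0.819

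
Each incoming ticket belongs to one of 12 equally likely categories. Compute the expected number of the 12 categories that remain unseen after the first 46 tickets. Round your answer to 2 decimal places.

For each category, P(unseen after 46) = (11/12)^46 = 0.018.
By linearity of expectation, E[unseen] = 12·(11/12)^46 = 0.219.

0.22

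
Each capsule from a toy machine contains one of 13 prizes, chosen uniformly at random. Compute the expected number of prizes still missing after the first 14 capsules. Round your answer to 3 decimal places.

For each prize, P(unseen after 14) = (12/13)^14 = 0.3261.
By linearity of expectation, E[unseen] = 13·(12/13)^14 = 4.2391.

4.239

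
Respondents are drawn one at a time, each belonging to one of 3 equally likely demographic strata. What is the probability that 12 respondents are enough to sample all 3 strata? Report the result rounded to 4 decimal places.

Let A_i be the event that stratum i is missing after 12 respondents. By inclusion–exclusion on the A_i,
P(all seen) = Σ_{j=0}^{3} (-1)^j C(3,j)((3-j)/3)^12
= 1.00000 - 0.02312 + 0.00001 - 0.00000
= 0.97688.

0.9769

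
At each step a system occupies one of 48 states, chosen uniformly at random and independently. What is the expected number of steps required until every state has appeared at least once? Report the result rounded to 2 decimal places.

The wait to go from k to k+1 distinct states is geometric with mean 48/(48-k).
E[T] = 48/48 + 48/47 + 48/46 + ... + 48/2 + 48/1 = 48·H_{48}.
H_{48} = 4.459, so E[T] = 214.022.

214.02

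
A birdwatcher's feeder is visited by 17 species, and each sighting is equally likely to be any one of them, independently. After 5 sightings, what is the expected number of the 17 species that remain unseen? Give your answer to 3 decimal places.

For each species, P(unseen after 5) = (16/17)^5 = 0.7385.
By linearity of expectation, E[unseen] = 17·(16/17)^5 = 12.5546.

12.555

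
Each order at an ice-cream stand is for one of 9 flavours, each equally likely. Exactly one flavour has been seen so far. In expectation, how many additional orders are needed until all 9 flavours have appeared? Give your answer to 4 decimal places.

24.4607

With k distinct flavours already seen, the next new one takes an expected 9/(9-k) orders.
Sum over k = 1,...,8: E = 9/8 + 9/7 + 9/6 + ... + 9/2 + 9/1 = 24.46071.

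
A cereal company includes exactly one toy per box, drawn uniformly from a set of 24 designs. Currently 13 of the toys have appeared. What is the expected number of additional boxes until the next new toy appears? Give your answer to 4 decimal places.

2.1818

The number of boxes until the next new toy is geometric with success probability 11/24, so its mean is 24/11.
E = 24/11 = 2.18182.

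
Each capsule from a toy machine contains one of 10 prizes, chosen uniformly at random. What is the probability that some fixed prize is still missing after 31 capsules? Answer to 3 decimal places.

On each capsule the fixed prize fails to appear with probability 9/10.
P(still missing after 31) = (9/10)^31 = 0.0382.

0.038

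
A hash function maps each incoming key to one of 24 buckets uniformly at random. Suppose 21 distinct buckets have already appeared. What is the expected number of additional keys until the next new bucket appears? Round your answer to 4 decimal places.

8.0000

The number of keys until the next new bucket is geometric with success probability 3/24, so its mean is 24/3.
E = 24/3 = 8.00000.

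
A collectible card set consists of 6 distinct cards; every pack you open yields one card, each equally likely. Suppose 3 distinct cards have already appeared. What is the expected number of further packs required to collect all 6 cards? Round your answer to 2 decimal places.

From k distinct to k+1 distinct takes on average 6/(6-k) packs.
Sum over k = 3,...,5: E = 6/3 + 6/2 + 6/1 = 11.000.

11.00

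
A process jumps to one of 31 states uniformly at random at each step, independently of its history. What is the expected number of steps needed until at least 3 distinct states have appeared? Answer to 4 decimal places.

With k distinct states already seen, the next new one arrives after an expected 31/(31-k) steps.
Sum over k = 0,...,2: E = 31/31 + 31/30 + 31/29 = 3.10230.

3.1023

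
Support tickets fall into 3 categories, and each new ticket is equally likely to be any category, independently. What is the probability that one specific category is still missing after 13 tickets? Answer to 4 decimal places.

0.0051

Each ticket misses the fixed category with probability (3-1)/3 = 2/3, independently.
P(still missing after 13) = (2/3)^13 = 0.00514.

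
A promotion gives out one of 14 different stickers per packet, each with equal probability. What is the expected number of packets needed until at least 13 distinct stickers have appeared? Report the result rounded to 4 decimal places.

With k distinct stickers already seen, the next new one arrives after an expected 14/(14-k) packets.
Sum over k = 0,...,12: E = 14/14 + 14/13 + 14/12 + ... + 14/3 + 14/2 = 31.52187.

31.5219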